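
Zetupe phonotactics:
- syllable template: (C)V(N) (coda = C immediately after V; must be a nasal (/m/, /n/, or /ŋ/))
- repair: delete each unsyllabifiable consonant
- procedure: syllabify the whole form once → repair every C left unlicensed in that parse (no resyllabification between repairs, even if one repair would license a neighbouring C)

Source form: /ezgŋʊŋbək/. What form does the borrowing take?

eŋʊŋbə

Under (C)V(N), the unsyllabifiable consonants are /z/, /g/, /k/ (only a nasal (/m/, /n/, or /ŋ/) is licensed in coda position; onsets are limited to one consonant).
Deleting the stranded consonants removes /z/, /g/, /k/.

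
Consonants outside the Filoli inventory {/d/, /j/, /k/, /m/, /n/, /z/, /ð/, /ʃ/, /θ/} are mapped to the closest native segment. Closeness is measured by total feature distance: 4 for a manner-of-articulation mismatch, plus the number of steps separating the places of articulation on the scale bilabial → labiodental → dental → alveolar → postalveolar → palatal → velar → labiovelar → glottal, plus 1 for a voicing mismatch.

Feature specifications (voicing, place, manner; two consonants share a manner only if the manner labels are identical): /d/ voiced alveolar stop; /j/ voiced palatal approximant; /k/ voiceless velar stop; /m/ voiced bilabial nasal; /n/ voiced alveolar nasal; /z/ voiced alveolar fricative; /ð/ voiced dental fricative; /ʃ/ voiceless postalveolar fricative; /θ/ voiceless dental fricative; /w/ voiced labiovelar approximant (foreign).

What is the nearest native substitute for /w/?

/j/ is closest: same manner (approximant), place distance 2 (labiovelar→palatal), same voicing; total 2. Next closest is /k/ at distance 6.

j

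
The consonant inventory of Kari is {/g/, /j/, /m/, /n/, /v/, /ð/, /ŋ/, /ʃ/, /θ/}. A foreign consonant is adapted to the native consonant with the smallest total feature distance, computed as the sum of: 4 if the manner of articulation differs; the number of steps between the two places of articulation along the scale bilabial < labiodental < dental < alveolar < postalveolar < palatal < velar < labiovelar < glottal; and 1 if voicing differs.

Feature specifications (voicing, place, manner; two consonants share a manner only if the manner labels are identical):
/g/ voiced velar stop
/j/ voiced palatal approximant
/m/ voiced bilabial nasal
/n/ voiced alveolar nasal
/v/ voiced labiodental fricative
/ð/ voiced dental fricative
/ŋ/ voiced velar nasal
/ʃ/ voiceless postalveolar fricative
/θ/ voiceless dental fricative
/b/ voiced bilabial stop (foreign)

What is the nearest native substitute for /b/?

m

/m/ is closest: manner differs (stop→nasal, +4), place distance 0 (bilabial→bilabial), same voicing; total 4. Next closest is /v/ at distance 5.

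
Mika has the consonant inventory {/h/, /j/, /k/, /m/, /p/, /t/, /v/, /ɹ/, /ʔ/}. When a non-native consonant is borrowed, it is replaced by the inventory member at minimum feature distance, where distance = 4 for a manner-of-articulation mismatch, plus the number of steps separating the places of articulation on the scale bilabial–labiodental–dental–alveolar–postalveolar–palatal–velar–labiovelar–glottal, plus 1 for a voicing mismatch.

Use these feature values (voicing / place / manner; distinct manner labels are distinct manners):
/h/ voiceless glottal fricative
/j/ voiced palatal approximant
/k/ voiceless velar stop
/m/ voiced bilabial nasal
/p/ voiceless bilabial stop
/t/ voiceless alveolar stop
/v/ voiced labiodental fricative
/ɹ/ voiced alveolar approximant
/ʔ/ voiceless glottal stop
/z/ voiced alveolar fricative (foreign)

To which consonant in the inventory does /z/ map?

v

/v/ is closest: same manner (fricative), place distance 2 (alveolar→labiodental), same voicing; total 2. Next closest is /ɹ/ at distance 4.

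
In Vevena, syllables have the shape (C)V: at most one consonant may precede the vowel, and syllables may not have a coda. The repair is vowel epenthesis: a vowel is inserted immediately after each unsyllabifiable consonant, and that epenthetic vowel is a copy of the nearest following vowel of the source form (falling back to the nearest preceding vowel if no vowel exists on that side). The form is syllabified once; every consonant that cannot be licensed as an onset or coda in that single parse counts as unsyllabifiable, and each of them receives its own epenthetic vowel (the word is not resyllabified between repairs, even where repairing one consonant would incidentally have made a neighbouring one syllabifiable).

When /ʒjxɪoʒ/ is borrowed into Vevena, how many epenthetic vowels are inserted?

The unsyllabifiable consonants are /ʒ/, /j/, /ʒ/; each receives one epenthetic vowel.

3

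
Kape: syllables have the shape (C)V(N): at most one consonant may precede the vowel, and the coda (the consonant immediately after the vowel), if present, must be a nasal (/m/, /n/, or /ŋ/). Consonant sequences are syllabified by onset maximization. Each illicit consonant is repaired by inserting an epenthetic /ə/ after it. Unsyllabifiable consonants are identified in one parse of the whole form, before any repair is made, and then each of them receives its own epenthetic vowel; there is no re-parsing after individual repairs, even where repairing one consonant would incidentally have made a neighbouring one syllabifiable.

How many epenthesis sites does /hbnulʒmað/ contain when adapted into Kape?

5

The unsyllabifiable consonants are /h/, /b/, /l/, /ʒ/, /ð/; each receives one epenthetic vowel.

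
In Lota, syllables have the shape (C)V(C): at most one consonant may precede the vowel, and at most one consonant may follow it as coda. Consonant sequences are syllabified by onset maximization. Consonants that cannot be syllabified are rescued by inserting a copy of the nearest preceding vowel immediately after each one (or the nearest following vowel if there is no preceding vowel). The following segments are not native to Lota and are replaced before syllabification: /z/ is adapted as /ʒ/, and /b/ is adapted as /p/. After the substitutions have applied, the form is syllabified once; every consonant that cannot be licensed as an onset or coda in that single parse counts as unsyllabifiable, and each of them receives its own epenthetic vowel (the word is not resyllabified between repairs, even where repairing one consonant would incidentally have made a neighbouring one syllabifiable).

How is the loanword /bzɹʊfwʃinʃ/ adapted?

pʊʒʊɹʊfwʊʃinʃi

Substitution: /b/ → /p/, /z/ → /ʒ/, giving /pʒɹʊfwʃinʃ/.
The consonants /p/, /ʒ/, /w/, /ʃ/ cannot be parsed into a legal (C)V(C) syllable (at most one coda consonant is licensed; onsets are limited to one consonant).
Epenthesis after each stranded consonant: /p/ → /pʊ/, /ʒ/ → /ʒʊ/, /w/ → /wʊ/, /ʃ/ → /ʃi/.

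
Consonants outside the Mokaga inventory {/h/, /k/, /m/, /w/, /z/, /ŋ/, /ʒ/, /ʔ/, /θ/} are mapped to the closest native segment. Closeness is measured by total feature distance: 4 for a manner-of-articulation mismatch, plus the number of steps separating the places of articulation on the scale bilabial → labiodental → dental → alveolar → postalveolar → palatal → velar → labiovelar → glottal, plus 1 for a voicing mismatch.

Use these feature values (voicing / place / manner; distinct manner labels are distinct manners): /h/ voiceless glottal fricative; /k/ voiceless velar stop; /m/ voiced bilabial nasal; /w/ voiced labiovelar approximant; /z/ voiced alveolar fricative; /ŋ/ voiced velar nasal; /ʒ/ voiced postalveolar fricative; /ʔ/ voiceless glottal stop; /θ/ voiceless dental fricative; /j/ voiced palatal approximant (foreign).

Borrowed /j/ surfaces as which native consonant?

w

/w/ is closest: same manner (approximant), place distance 2 (palatal→labiovelar), same voicing; total 2. Next closest is /ŋ/ at distance 5.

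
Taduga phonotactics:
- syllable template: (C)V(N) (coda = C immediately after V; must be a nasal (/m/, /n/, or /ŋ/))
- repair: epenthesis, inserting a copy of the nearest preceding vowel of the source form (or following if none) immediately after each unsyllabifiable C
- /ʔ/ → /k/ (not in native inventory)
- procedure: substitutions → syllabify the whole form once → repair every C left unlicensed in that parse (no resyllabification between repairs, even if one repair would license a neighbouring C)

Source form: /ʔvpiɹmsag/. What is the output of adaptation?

kivipiɹimisaga

Substitution: /ʔ/ → /k/, giving /kvpiɹmsag/.
Syllabifying with onset maximization leaves /k/, /v/, /ɹ/, /m/, /g/ stranded (only a nasal (/m/, /n/, or /ŋ/) is licensed in coda position; onsets are limited to one consonant).
Epenthesis after each stranded consonant: /k/ → /ki/, /v/ → /vi/, /ɹ/ → /ɹi/, /m/ → /mi/, /g/ → /ga/.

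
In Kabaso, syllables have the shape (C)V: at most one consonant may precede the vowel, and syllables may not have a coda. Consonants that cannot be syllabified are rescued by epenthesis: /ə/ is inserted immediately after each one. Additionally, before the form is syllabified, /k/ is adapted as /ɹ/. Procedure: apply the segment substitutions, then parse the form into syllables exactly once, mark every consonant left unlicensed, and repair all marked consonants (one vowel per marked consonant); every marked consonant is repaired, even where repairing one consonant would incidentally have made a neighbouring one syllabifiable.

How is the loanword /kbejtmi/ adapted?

Substitution: /k/ → /ɹ/, giving /ɹbejtmi/.
Under (C)V, the unsyllabifiable consonants are /ɹ/, /j/, /t/ (no codas are permitted; onsets are limited to one consonant).
Each unlicensed consonant becomes the onset of a new syllable: /ɹ/ → /ɹə/, /j/ → /jə/, /t/ → /tə/.

ɹəbejətəmi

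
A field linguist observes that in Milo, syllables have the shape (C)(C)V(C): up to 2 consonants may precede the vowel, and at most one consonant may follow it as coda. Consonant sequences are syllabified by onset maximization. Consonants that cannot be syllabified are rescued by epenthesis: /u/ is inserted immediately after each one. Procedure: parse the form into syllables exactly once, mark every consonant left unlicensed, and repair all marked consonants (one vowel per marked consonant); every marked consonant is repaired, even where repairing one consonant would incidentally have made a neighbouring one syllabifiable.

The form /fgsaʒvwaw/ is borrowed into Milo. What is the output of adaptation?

Syllabifying with onset maximization leaves /f/ stranded (at most one coda consonant is licensed; onsets may contain at most 2 consonants).
Each unlicensed consonant becomes the onset of a new syllable: /f/ → /fu/.

fugsaʒvwaw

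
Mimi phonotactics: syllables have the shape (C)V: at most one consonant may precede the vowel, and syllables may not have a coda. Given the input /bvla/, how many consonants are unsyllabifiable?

2

Under (C)V, the unsyllabifiable consonants are /b/, /v/ (no codas are permitted; onsets are limited to one consonant).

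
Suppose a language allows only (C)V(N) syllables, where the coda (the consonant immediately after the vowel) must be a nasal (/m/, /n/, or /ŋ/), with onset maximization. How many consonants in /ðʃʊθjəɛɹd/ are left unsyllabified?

4

Syllabifying with onset maximization leaves /ð/, /θ/, /ɹ/, /d/ stranded (only a nasal (/m/, /n/, or /ŋ/) is licensed in coda position; onsets are limited to one consonant).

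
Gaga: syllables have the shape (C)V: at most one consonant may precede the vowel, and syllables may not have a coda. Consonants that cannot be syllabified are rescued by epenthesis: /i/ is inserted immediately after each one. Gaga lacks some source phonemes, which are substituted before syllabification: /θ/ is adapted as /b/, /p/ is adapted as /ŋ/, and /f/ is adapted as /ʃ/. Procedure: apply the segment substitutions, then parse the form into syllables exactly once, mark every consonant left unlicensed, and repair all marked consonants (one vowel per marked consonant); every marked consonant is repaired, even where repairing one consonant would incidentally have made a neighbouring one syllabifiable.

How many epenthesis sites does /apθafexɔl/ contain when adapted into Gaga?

After substitution the input is /aŋbaʃexɔl/.
The unsyllabifiable consonants are /ŋ/, /l/; each receives one epenthetic vowel.

2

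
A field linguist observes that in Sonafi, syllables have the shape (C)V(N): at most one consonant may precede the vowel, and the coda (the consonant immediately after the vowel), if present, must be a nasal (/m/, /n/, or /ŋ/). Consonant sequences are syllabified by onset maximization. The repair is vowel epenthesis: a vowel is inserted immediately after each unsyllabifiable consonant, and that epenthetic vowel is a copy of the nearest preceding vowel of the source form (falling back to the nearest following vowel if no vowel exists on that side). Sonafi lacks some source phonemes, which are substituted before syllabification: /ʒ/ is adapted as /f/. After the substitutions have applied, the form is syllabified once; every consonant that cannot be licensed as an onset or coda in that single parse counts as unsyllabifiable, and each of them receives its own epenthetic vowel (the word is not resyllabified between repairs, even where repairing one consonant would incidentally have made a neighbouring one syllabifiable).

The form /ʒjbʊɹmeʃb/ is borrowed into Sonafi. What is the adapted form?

Substitution: /ʒ/ → /f/, giving /fjbʊɹmeʃb/.
The consonants /f/, /j/, /ɹ/, /ʃ/, /b/ cannot be parsed into a legal (C)V(N) syllable (only a nasal (/m/, /n/, or /ŋ/) is licensed in coda position; onsets are limited to one consonant).
Inserting the epenthetic vowel yields /f/ → /fʊ/, /j/ → /jʊ/, /ɹ/ → /ɹʊ/, /ʃ/ → /ʃe/, /b/ → /be/.

fʊjʊbʊɹʊmeʃebe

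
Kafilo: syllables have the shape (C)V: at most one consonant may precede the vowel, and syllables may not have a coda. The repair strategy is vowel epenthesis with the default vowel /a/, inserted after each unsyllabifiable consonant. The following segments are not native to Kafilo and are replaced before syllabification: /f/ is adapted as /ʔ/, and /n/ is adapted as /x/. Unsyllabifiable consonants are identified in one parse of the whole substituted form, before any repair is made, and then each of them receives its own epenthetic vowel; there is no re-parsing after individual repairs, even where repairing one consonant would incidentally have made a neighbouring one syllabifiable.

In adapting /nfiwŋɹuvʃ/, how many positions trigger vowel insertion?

5

After substitution the input is /xʔiwŋɹuvʃ/.
The unsyllabifiable consonants are /x/, /w/, /ŋ/, /v/, /ʃ/; each receives one epenthetic vowel.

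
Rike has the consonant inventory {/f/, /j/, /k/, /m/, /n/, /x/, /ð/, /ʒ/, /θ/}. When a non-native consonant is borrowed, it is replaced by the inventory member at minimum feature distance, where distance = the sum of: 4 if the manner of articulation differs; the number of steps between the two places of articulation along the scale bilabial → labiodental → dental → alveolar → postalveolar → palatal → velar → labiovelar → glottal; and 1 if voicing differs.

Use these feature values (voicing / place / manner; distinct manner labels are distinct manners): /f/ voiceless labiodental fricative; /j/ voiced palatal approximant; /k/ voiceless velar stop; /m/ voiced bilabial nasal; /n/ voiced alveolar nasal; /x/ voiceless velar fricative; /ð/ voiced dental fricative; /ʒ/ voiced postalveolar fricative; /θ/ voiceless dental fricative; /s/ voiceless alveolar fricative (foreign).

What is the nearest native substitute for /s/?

/θ/ is closest: same manner (fricative), place distance 1 (alveolar→dental), same voicing; total 1. Next closest is /f/ at distance 2.

θ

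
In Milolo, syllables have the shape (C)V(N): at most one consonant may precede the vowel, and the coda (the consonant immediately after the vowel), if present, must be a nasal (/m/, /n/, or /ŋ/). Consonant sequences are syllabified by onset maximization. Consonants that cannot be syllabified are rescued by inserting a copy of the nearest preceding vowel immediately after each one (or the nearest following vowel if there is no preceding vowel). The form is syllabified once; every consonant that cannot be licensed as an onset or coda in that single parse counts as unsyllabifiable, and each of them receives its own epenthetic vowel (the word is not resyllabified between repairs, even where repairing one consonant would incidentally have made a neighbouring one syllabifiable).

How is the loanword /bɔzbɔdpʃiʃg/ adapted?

Under (C)V(N), the unsyllabifiable consonants are /z/, /d/, /p/, /ʃ/, /g/ (only a nasal (/m/, /n/, or /ŋ/) is licensed in coda position; onsets are limited to one consonant).
Epenthesis after each stranded consonant: /z/ → /zɔ/, /d/ → /dɔ/, /p/ → /pɔ/, /ʃ/ → /ʃi/, /g/ → /gi/.

bɔzɔbɔdɔpɔʃiʃigi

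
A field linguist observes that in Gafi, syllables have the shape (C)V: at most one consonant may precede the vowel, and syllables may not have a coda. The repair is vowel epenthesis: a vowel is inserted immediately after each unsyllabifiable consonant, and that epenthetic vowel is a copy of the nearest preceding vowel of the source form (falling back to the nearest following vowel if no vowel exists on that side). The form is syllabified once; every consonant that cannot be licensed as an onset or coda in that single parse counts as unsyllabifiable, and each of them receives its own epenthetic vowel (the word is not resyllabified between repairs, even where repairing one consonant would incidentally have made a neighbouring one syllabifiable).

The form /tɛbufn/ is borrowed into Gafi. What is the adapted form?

Syllabifying with onset maximization leaves /f/, /n/ stranded (no codas are permitted; onsets are limited to one consonant).
Inserting the epenthetic vowel yields /f/ → /fu/, /n/ → /nu/.

tɛbufunu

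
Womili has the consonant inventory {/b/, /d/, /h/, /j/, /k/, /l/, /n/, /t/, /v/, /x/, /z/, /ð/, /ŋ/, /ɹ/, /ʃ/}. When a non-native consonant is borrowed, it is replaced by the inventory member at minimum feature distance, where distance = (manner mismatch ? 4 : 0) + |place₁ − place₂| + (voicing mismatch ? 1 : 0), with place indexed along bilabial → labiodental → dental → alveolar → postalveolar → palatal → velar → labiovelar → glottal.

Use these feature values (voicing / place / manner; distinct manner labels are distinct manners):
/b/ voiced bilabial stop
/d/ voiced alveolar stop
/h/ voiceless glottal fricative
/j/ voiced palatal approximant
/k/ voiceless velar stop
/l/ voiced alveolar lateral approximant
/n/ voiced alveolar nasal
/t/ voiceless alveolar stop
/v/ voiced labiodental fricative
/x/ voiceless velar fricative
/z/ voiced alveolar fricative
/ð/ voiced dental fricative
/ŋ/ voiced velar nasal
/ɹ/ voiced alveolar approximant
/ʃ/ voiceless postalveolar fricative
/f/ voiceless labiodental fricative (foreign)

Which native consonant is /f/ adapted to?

/v/ is closest: same manner (fricative), place distance 0 (labiodental→labiodental), voicing differs (+1); total 1. Next closest is /ð/ at distance 2.

v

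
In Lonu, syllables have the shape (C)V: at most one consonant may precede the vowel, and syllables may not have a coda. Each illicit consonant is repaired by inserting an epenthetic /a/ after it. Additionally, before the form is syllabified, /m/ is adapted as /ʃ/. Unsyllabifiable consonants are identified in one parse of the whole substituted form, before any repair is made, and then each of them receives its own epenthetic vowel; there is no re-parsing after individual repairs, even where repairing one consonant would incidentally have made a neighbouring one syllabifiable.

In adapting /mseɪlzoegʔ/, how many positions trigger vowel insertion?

4

After substitution the input is /ʃseɪlzoegʔ/.
The unsyllabifiable consonants are /ʃ/, /l/, /g/, /ʔ/; each receives one epenthetic vowel.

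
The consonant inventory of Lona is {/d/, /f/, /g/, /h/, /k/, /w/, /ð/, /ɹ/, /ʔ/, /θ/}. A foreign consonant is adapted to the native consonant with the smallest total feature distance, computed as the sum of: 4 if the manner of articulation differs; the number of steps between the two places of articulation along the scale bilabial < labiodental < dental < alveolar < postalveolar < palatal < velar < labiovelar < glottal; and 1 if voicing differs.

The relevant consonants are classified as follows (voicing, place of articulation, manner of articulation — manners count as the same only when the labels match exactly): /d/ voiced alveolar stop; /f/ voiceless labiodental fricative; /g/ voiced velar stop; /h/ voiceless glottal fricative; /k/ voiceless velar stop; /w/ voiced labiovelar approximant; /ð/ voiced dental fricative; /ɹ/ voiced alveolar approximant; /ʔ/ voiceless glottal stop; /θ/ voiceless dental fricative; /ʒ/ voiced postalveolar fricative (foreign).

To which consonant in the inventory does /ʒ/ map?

ð

/ð/ is closest: same manner (fricative), place distance 2 (postalveolar→dental), same voicing; total 2. Next closest is /θ/ at distance 3.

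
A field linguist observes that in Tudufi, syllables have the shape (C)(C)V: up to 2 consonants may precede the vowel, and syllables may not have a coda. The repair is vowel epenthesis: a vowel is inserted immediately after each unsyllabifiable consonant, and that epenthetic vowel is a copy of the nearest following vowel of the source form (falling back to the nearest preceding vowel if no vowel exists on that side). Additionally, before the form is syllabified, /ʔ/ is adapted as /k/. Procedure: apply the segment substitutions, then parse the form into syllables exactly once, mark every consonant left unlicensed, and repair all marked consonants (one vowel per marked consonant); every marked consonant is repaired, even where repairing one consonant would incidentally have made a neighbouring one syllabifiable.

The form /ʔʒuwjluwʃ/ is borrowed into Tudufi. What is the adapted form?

Substitution: /ʔ/ → /k/, giving /kʒuwjluwʃ/.
Syllabifying with onset maximization leaves /w/, /w/, /ʃ/ stranded (no codas are permitted; onsets may contain at most 2 consonants).
Epenthesis after each stranded consonant: /w/ → /wu/, /w/ → /wu/, /ʃ/ → /ʃu/.

kʒuwujluwuʃu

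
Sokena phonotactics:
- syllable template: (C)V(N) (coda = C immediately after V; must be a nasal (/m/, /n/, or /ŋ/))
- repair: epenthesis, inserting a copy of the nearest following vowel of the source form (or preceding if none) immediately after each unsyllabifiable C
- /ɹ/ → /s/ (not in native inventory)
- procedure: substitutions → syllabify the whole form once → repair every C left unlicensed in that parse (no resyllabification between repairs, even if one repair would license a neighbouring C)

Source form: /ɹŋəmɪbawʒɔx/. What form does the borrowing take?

səŋəmɪbawɔʒɔxɔ

Substitution: /ɹ/ → /s/, giving /sŋəmɪbawʒɔx/.
The consonants /s/, /w/, /x/ cannot be parsed into a legal (C)V(N) syllable (only a nasal (/m/, /n/, or /ŋ/) is licensed in coda position; onsets are limited to one consonant).
Each unlicensed consonant becomes the onset of a new syllable: /s/ → /sə/, /w/ → /wɔ/, /x/ → /xɔ/.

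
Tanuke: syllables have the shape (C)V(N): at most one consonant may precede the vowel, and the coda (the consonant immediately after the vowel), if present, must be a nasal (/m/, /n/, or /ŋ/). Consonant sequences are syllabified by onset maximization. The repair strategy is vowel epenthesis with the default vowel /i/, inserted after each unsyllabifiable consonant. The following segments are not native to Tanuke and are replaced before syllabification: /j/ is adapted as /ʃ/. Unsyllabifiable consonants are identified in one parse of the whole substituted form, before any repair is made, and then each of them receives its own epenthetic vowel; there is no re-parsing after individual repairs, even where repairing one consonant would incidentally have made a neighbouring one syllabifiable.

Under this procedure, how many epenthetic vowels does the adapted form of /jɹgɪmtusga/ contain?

After substitution the input is /ʃɹgɪmtusga/.
The unsyllabifiable consonants are /ʃ/, /ɹ/, /s/; each receives one epenthetic vowel.

3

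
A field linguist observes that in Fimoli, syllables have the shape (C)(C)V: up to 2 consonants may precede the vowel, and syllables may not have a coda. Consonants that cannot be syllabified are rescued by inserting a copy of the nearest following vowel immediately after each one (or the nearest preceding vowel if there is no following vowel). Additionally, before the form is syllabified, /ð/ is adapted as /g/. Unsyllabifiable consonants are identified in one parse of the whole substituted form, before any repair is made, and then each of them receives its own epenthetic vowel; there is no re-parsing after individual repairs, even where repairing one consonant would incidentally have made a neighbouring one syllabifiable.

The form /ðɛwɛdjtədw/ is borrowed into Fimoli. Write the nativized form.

gɛwɛdəjtədəwə

Substitution: /ð/ → /g/, giving /gɛwɛdjtədw/.
Syllabifying with onset maximization leaves /d/, /d/, /w/ stranded (no codas are permitted; onsets may contain at most 2 consonants).
Inserting the epenthetic vowel yields /d/ → /də/, /d/ → /də/, /w/ → /wə/.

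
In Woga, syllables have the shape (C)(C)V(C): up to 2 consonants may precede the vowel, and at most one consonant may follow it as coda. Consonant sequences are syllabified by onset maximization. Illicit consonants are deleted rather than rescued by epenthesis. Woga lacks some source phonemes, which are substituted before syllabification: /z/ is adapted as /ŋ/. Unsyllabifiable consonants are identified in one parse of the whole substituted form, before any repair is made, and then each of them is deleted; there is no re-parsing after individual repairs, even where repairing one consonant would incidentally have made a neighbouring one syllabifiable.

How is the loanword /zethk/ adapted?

Substitution: /z/ → /ŋ/, giving /ŋethk/.
Under (C)(C)V(C), the unsyllabifiable consonants are /h/, /k/ (at most one coda consonant is licensed; onsets may contain at most 2 consonants).
Deleting the stranded consonants removes /h/, /k/.

ŋet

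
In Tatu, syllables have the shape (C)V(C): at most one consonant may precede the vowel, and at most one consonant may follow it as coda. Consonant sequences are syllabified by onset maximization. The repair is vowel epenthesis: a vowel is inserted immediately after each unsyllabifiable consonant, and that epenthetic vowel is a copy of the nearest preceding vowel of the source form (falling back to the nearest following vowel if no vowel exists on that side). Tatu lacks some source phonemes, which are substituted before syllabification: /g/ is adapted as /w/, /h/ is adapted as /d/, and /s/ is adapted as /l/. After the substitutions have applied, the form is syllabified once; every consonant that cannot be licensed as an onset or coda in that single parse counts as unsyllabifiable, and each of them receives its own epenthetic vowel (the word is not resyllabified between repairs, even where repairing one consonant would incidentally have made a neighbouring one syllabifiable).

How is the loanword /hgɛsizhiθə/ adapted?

dɛwɛlizdiθə

Substitution: /h/ → /d/, /g/ → /w/, /s/ → /l/, giving /dwɛlizdiθə/.
Syllabifying with onset maximization leaves /d/ stranded (at most one coda consonant is licensed; onsets are limited to one consonant).
Epenthesis after each stranded consonant: /d/ → /dɛ/.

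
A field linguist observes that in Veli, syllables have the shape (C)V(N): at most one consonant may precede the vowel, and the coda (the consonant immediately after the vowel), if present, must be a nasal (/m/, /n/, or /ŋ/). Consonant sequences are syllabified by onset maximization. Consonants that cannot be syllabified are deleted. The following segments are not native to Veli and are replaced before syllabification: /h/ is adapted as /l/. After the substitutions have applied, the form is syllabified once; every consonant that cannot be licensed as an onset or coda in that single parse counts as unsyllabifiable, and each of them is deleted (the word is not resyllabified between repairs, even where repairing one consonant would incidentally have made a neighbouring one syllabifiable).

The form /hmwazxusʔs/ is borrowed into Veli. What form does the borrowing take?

waxu

Substitution: /h/ → /l/, giving /lmwazxusʔs/.
The consonants /l/, /m/, /z/, /s/, /ʔ/, /s/ cannot be parsed into a legal (C)V(N) syllable (only a nasal (/m/, /n/, or /ŋ/) is licensed in coda position; onsets are limited to one consonant).
Each unlicensed consonant is deleted: /l/, /m/, /z/, /s/, /ʔ/, /s/.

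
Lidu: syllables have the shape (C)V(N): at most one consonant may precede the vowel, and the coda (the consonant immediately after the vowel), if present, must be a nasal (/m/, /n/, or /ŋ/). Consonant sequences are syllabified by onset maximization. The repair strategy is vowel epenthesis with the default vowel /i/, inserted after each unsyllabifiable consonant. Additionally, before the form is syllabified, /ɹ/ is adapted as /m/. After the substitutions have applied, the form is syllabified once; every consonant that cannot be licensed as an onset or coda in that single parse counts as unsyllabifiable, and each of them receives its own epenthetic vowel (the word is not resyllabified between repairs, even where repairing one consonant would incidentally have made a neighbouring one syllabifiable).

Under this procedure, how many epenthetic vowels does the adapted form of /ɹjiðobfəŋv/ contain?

3

After substitution the input is /mjiðobfəŋv/.
The unsyllabifiable consonants are /m/, /b/, /v/; each receives one epenthetic vowel.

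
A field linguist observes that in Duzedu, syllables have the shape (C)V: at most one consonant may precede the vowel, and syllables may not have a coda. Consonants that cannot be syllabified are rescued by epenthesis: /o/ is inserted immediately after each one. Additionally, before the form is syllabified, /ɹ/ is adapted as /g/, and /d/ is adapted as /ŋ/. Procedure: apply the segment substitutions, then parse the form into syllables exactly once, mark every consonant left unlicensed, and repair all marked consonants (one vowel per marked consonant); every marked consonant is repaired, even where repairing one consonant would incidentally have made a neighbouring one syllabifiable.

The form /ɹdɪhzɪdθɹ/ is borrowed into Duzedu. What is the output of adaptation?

goŋɪhozɪŋoθogo

Substitution: /ɹ/ → /g/, /d/ → /ŋ/, giving /gŋɪhzɪŋθg/.
Under (C)V, the unsyllabifiable consonants are /g/, /h/, /ŋ/, /θ/, /g/ (no codas are permitted; onsets are limited to one consonant).
Epenthesis after each stranded consonant: /g/ → /go/, /h/ → /ho/, /ŋ/ → /ŋo/, /θ/ → /θo/, /g/ → /go/.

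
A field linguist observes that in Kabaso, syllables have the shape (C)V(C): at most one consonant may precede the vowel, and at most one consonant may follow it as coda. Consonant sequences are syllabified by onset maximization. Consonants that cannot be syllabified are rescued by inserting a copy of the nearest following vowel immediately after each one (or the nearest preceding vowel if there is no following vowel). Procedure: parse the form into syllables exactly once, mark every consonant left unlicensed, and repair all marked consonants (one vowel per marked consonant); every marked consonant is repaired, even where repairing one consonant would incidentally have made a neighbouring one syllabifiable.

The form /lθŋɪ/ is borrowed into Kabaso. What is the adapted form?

Syllabifying with onset maximization leaves /l/, /θ/ stranded (at most one coda consonant is licensed; onsets are limited to one consonant).
Each unlicensed consonant becomes the onset of a new syllable: /l/ → /lɪ/, /θ/ → /θɪ/.

lɪθɪŋɪ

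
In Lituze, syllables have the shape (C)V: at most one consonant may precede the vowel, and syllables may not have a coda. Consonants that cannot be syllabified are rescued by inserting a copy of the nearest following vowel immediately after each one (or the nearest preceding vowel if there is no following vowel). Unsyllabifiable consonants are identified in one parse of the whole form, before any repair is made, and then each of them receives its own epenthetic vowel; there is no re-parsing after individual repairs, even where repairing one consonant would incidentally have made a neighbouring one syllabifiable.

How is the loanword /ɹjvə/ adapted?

Under (C)V, the unsyllabifiable consonants are /ɹ/, /j/ (no codas are permitted; onsets are limited to one consonant).
Epenthesis after each stranded consonant: /ɹ/ → /ɹə/, /j/ → /jə/.

ɹəjəvə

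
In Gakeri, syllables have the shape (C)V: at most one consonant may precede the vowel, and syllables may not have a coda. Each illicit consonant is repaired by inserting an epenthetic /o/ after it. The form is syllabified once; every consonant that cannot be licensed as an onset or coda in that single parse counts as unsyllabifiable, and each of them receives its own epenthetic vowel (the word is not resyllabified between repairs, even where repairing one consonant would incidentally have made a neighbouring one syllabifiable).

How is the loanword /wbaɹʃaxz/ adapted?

The consonants /w/, /ɹ/, /x/, /z/ cannot be parsed into a legal (C)V syllable (no codas are permitted; onsets are limited to one consonant).
Inserting the epenthetic vowel yields /w/ → /wo/, /ɹ/ → /ɹo/, /x/ → /xo/, /z/ → /zo/.

wobaɹoʃaxozo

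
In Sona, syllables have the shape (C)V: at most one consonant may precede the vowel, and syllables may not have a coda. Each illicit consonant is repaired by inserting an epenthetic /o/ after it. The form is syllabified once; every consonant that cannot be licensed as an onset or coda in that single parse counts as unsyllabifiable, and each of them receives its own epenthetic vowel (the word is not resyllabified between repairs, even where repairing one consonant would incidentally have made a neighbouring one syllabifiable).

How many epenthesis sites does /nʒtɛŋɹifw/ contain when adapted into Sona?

The unsyllabifiable consonants are /n/, /ʒ/, /ŋ/, /f/, /w/; each receives one epenthetic vowel.

5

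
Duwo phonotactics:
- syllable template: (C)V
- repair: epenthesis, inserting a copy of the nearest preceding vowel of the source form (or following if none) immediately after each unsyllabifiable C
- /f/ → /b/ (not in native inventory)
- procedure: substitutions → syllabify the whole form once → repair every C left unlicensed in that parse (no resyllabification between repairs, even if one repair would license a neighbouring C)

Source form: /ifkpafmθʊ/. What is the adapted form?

ibikipabamaθʊ

Substitution: /f/ → /b/, giving /ibkpabmθʊ/.
Under (C)V, the unsyllabifiable consonants are /b/, /k/, /b/, /m/ (no codas are permitted; onsets are limited to one consonant).
Inserting the epenthetic vowel yields /b/ → /bi/, /k/ → /ki/, /b/ → /ba/, /m/ → /ma/.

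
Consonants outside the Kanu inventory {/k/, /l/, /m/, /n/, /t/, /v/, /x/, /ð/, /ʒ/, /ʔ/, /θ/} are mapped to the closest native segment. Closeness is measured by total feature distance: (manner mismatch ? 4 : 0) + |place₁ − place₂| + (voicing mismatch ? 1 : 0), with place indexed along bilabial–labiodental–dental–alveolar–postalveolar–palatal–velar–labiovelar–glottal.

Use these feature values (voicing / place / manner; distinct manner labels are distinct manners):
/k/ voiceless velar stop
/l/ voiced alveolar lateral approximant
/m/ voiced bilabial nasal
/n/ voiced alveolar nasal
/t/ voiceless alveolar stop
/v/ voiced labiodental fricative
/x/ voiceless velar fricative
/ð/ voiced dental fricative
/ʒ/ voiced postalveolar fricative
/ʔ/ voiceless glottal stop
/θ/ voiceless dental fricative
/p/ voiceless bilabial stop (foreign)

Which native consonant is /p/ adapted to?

/t/ is closest: same manner (stop), place distance 3 (bilabial→alveolar), same voicing; total 3. Next closest is /m/ at distance 5.

t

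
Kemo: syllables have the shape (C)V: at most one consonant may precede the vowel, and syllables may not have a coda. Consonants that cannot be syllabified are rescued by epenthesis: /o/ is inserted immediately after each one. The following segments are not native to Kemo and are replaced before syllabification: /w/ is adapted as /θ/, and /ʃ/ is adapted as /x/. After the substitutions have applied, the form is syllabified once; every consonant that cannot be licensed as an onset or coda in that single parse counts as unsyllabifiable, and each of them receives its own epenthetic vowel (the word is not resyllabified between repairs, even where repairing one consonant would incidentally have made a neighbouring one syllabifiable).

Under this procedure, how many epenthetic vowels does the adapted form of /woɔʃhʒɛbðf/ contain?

5

After substitution the input is /θoɔxhʒɛbðf/.
The unsyllabifiable consonants are /x/, /h/, /b/, /ð/, /f/; each receives one epenthetic vowel.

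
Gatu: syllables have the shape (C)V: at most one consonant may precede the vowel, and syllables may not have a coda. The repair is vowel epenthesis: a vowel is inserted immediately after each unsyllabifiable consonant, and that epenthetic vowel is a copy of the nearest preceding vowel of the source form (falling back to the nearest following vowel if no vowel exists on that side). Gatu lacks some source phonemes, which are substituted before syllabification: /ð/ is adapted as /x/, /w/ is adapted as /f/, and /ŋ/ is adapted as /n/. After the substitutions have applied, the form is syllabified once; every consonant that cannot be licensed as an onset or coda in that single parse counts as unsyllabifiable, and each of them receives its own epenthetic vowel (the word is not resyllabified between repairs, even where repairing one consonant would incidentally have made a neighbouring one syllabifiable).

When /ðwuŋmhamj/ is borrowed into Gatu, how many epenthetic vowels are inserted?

5

After substitution the input is /xfunmhamj/.
The unsyllabifiable consonants are /x/, /n/, /m/, /m/, /j/; each receives one epenthetic vowel.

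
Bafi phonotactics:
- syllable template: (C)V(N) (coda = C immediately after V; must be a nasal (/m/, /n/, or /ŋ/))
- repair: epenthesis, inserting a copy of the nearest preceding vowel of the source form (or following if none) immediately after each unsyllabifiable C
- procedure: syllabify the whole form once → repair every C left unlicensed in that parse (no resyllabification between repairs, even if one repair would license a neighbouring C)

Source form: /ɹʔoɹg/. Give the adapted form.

Syllabifying with onset maximization leaves /ɹ/, /ɹ/, /g/ stranded (only a nasal (/m/, /n/, or /ŋ/) is licensed in coda position; onsets are limited to one consonant).
Each unlicensed consonant becomes the onset of a new syllable: /ɹ/ → /ɹo/, /ɹ/ → /ɹo/, /g/ → /go/.

ɹoʔoɹogo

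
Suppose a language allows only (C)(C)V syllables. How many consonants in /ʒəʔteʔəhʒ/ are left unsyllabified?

2

Under (C)(C)V, the unsyllabifiable consonants are /h/, /ʒ/ (no codas are permitted; onsets may contain at most 2 consonants).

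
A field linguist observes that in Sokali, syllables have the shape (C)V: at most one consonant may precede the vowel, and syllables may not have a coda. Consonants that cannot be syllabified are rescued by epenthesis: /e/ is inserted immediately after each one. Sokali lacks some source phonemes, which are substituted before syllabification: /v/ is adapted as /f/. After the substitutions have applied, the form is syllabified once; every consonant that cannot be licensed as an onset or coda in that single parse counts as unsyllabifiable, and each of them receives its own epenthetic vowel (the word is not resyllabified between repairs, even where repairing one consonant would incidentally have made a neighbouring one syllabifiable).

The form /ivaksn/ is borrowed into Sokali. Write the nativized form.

ifakesene

Substitution: /v/ → /f/, giving /ifaksn/.
Syllabifying with onset maximization leaves /k/, /s/, /n/ stranded (no codas are permitted; onsets are limited to one consonant).
Each unlicensed consonant becomes the onset of a new syllable: /k/ → /ke/, /s/ → /se/, /n/ → /ne/.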